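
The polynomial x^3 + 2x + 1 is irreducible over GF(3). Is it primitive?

Yes

Write f(x) = x^3 + 2x + 1.
|GF(3^3)^×| = 3^3 − 1 = 26. Prime factorization: 26 = 2·13.
f is primitive ⇔ x has order 26 in GF(3)[x]/(f), i.e. x^(26/q) ≠ 1 for each prime q | 26.
x^(13) mod f = 2.
x^(2) mod f = x^2.
None equal 1, so x has full order 26; f is primitive.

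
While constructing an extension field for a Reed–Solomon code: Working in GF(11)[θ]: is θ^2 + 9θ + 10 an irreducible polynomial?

Write f(θ) = θ^2 + 9θ + 10.
Check each element of GF(11) for a root: f(0)=10, f(1)=9, f(2)=10, f(3)=2, f(4)=7, f(5)=3, f(6)=1, f(7)=1, f(8)=3, f(9)=7, f(10)=2.
No roots. A degree-2 polynomial over a field with no linear factor is irreducible.

Yes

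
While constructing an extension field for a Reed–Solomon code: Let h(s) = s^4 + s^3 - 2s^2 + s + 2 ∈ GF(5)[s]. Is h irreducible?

Check for roots in GF(5): h(0) = 2; h(1) = 3; h(2) = 0 → root; h(3) = 0 → root; h(4) = 4.
h(2) = 0, so (s − 2) divides h(s); h is reducible.

No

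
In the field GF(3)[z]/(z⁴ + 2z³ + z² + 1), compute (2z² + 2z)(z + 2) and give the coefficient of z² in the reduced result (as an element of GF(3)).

0

Multiply in GF(3)[z]: (2z² + 2z)·(z + 2) = 2z³ + z.
Reduced: 2z³ + z.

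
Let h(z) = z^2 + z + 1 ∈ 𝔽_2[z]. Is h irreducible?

Check for roots in 𝔽_2: h(0) = 1; h(1) = 1.
No roots. A degree-2 polynomial over a field with no linear factor is irreducible.

Yes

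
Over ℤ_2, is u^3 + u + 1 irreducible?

Yes

Write g(u) = u^3 + u + 1.
Check for roots in ℤ_2: g(0) = 1; g(1) = 1.
No roots. A degree-3 polynomial over a field with no linear factor is irreducible.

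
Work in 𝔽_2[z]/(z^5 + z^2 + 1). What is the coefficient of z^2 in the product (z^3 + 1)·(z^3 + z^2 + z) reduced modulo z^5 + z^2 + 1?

Multiply in 𝔽_2[z]: (z^3 + 1)·(z^3 + z^2 + z) = z^6 + z^5 + z^4 + z^3 + z^2 + z.
Reduce using z^5 ≡ z^2 + 1 (mod z^5 + z^2 + 1).
Reduced: z^4 + 1.

0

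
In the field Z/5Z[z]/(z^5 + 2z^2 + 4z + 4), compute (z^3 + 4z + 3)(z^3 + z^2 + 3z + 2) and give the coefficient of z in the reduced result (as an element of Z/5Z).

Multiply in Z/5Z[z]: (z^3 + 4z + 3)·(z^3 + z^2 + 3z + 2) = z^6 + z^5 + 2z^4 + 4z^3 + 2z + 1.
Reduce using z^5 ≡ 3z^2 + z + 1 (mod z^5 + 2z^2 + 4z + 4).
Reduced: 2z^4 + 2z^3 + 4z^2 + 4z + 2.

4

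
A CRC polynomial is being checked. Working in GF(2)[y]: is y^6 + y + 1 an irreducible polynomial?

Yes

Write g(y) = y^6 + y + 1.
Check for roots in GF(2): g(0) = 1; g(1) = 1.
No roots, so no linear factors.
Monic irreducibles of degree 2 over GF(2): y^2 + y + 1.
None of them divide g (all give nonzero remainder).
Monic irreducibles of degree 3 over GF(2): y^3 + y + 1, y^3 + y^2 + 1.
None of them divide g (all give nonzero remainder).
No irreducible factor of degree ≤ 3 exists, so g is irreducible over GF(2).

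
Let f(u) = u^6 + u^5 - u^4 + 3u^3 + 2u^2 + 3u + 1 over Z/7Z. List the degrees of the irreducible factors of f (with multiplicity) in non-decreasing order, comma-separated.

Linear factors from roots: (u - 2).
Complete factorization: f(u) = (u - 2)^2·(u^2 + u - 1)·(u^2 - 3u - 2).
Factor degrees with multiplicity: 1 + 1 + 2 + 2 = 6.

1, 1, 2, 2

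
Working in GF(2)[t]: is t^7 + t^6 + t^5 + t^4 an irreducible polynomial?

Write h(t) = t^7 + t^6 + t^5 + t^4.
Check for roots in GF(2): h(0) = 0 → root; h(1) = 0 → root.
h(0) = 0, so (t) divides h(t); h is reducible.

No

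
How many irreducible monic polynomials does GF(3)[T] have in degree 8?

810

By the necklace-counting formula, N_3(8) = (1/8) Σ_{d|8} μ(8/d)·3^d.
Divisors of 8: 1, 2, 4, 8; μ(8/d) for each: 0, 0, -1, 1.
Σ = − 3^4 + 3^8 = 6480.
N = 6480/8 = 810.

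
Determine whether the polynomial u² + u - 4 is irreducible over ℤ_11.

Write h(u) = u² + u - 4.
Check each element of ℤ_11 for a root: h(0)=7, h(1)=9, h(2)=2, h(3)=8, h(4)=5, h(5)=4, h(6)=5, h(7)=8, h(8)=2, h(9)=9, h(10)=7.
No roots. A degree-2 polynomial over a field with no linear factor is irreducible.

Yes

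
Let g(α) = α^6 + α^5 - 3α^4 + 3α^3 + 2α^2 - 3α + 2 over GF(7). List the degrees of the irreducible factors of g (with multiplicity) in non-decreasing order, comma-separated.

6

Complete factorization: g(α) = (α^6 + α^5 - 3α^4 + 3α^3 + 2α^2 - 3α + 2).
Factor degrees with multiplicity: 6 = 6.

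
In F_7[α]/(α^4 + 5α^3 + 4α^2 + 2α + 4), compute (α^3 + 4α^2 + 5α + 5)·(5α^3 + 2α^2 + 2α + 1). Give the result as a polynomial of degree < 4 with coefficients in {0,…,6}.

Multiply in F_7[α]: (α^3 + 4α^2 + 5α + 5)·(5α^3 + 2α^2 + 2α + 1) = 5α^6 + α^5 + 2α^3 + 3α^2 + α + 5.
Reduce using α^4 ≡ 2α^3 + 3α^2 + 5α + 3 (mod α^4 + 5α^3 + 4α^2 + 2α + 4).
Reduced: α^3 + 2α^2 + 2α + 4.

α^3 + 2α^2 + 2α + 4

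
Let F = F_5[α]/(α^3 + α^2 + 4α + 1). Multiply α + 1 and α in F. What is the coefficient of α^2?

Multiply in F_5[α]: (α + 1)·(α) = α^2 + α.
Reduced: α^2 + α.

1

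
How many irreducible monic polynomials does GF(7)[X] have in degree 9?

x^(7^9) − x is the product of all monic irreducibles of degree dividing 9; Möbius inversion gives N = (1/9) Σ μ(9/d)·7^d.
Divisors of 9: 1, 3, 9; μ(9/d) for each: 0, -1, 1.
Σ = − 7^3 + 7^9 = 40353264.
N = 40353264/9 = 4483696.

4483696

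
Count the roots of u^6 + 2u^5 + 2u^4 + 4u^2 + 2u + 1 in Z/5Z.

Write g(u) = u^6 + 2u^5 + 2u^4 + 4u^2 + 2u + 1.
Evaluate at each of the 5 elements of Z/5Z:
g(0) = 1; g(1) = 2; g(2) = 1; g(3) = 0 → root; g(4) = 4.
Roots: {3}.

1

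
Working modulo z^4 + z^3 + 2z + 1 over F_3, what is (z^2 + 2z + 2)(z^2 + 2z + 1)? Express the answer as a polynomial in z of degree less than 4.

Multiply in F_3[z]: (z^2 + 2z + 2)·(z^2 + 2z + 1) = z^4 + z^3 + z^2 + 2.
Reduce using z^4 ≡ 2z^3 + z + 2 (mod z^4 + z^3 + 2z + 1).
Reduced: z^2 + z + 1.

z^2 + z + 1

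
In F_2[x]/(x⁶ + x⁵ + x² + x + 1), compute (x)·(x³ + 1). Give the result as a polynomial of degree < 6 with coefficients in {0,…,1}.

Multiply in F_2[x]: (x)·(x³ + 1) = x⁴ + x.
Reduced: x⁴ + x.

x^4 + x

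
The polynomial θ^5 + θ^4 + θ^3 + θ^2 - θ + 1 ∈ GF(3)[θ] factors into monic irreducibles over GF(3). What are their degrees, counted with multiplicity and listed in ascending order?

5

Write f(θ) = θ^5 + θ^4 + θ^3 + θ^2 - θ + 1.
Roots in GF(3): f(0) = 1; f(1) = 1; f(2) = 2.
Complete factorization: f(θ) = (θ^5 + θ^4 + θ^3 + θ^2 - θ + 1).
Factor degrees with multiplicity: 5 = 5.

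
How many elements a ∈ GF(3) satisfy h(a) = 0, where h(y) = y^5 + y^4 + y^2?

Evaluate at each of the 3 elements of GF(3):
h(0) = 0 → root; h(1) = 0 → root; h(2) = 1.
Roots: {0, 1}.

2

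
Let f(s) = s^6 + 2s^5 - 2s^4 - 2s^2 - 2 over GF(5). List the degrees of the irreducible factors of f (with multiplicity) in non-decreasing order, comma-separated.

6

Roots in GF(5): f(0) = 3; f(1) = 2; f(2) = 1; f(3) = 3; f(4) = 3.
Complete factorization: f(s) = (s^6 + 2s^5 - 2s^4 - 2s^2 - 2).
Factor degrees with multiplicity: 6 = 6.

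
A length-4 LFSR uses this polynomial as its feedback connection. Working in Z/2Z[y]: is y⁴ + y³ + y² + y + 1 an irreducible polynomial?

Write f(y) = y⁴ + y³ + y² + y + 1.
Check for roots in Z/2Z: f(0) = 1; f(1) = 1.
No roots, so no linear factors.
Monic irreducibles of degree 2 over GF(2): y² + y + 1.
None of them divide f (all give nonzero remainder).
No irreducible factor of degree ≤ 2 exists, so f is irreducible over GF(2).

Yes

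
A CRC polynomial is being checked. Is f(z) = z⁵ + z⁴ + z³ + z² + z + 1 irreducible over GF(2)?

Check for roots in GF(2): f(0) = 1; f(1) = 0 → root.
f(1) = 0, so (z − 1) divides f(z); f is reducible.

No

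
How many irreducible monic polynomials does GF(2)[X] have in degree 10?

99

The number of monic irreducibles of degree 10 over GF(2) is (1/10)·Σ_{d∣10} μ(10/d) 2^d.
Divisors of 10: 1, 2, 5, 10; μ(10/d) for each: 1, -1, -1, 1.
Σ = 2^1 − 2^2 − 2^5 + 2^10 = 990.
N = 990/10 = 99.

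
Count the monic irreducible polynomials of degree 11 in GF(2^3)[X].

The number of monic irreducibles of degree 11 over GF(8) is (1/11)·Σ_{d∣11} μ(11/d) 8^d.
Divisors of 11: 1, 11; μ(11/d) for each: -1, 1.
Σ = − 8^1 + 8^11 = 8589934584.
N = 8589934584/11 = 780903144.

780903144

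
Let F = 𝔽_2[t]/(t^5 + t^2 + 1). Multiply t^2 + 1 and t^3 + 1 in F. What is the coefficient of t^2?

0

Multiply in 𝔽_2[t]: (t^2 + 1)·(t^3 + 1) = t^5 + t^3 + t^2 + 1.
Reduce using t^5 ≡ t^2 + 1 (mod t^5 + t^2 + 1).
Reduced: t^3.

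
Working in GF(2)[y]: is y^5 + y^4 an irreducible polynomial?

Write m(y) = y^5 + y^4.
Check for roots in GF(2): m(0) = 0 → root; m(1) = 0 → root.
m(0) = 0, so (y) divides m(y); m is reducible.

No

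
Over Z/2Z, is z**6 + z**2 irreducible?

Write m(z) = z**6 + z**2.
Check for roots in Z/2Z: m(0) = 0 → root; m(1) = 0 → root.
m(0) = 0, so (z) divides m(z); m is reducible.

No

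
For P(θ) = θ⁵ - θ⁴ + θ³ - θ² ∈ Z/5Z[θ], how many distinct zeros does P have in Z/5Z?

Evaluate at each of the 5 elements of Z/5Z:
P(0) = 0 → root; P(1) = 0 → root; P(2) = 0 → root; P(3) = 0 → root; P(4) = 1.
Roots: {0, 1, 2, 3}.

4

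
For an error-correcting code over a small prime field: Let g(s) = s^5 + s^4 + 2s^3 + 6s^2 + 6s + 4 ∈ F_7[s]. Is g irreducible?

Yes

Check for roots in F_7: g(0) = 4; g(1) = 6; g(2) = 6; g(3) = 6; g(4) = 6; g(5) = 5; g(6) = 2.
No roots, so no linear factors.
Degree-2 irreducible divisors: test the 21 monic irreducibles of degree 2 over GF(7).
None of them divide g (all give nonzero remainder).
No irreducible factor of degree ≤ 2 exists, so g is irreducible over GF(7).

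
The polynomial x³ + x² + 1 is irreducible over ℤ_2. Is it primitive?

Yes

Write f(x) = x³ + x² + 1.
|GF(2^3)^×| = 2^3 − 1 = 7. Prime factorization: 7 = 7.
f is primitive ⇔ x has order 7 in GF(2)[x]/(f), i.e. x^(7/q) ≠ 1 for each prime q | 7.
x^(1) mod f = x.
None equal 1, so x has full order 7; f is primitive.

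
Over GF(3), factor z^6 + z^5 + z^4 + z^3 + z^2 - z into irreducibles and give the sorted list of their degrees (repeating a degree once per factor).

Write f(z) = z^6 + z^5 + z^4 + z^3 + z^2 - z.
Roots in GF(3): f(0) = 0 → root; f(1) = 1; f(2) = 2.
Linear factors from roots: (z).
Complete factorization: f(z) = (z)·(z^2 - z - 1)·(z^3 - z^2 + z + 1).
Factor degrees with multiplicity: 1 + 2 + 3 = 6.

1, 2, 3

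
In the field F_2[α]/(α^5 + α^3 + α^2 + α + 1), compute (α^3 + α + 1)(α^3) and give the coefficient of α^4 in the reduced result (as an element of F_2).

0

Multiply in F_2[α]: (α^3 + α + 1)·(α^3) = α^6 + α^4 + α^3.
Reduce using α^5 ≡ α^3 + α^2 + α + 1 (mod α^5 + α^3 + α^2 + α + 1).
Reduced: α^2 + α.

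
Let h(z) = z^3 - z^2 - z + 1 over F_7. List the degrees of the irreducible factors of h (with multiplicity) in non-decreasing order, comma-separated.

1, 1, 1

Linear factors from roots: (z - 1), (z + 1).
Complete factorization: h(z) = (z + 1)·(z - 1)^2.
Factor degrees with multiplicity: 1 + 1 + 1 = 3.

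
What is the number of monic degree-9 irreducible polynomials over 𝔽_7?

4483696

By the necklace-counting formula, N_7(9) = (1/9) Σ_{d|9} μ(9/d)·7^d.
Divisors of 9: 1, 3, 9; μ(9/d) for each: 0, -1, 1.
Σ = − 7^3 + 7^9 = 40353264.
N = 40353264/9 = 4483696.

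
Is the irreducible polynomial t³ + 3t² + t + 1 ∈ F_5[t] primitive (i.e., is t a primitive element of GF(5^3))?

Write f(t) = t³ + 3t² + t + 1.
|GF(5^3)^×| = 5^3 − 1 = 124. Prime factorization: 124 = 2^2·31.
f is primitive ⇔ t has order 124 in GF(5)[t]/(f), i.e. t^(124/q) ≠ 1 for each prime q | 124.
t^(62) mod f = 1
t^(4) mod f = 3t² + 2t + 3.
Since t^(62) = 1, the order of t divides 62 < 124; not primitive.

No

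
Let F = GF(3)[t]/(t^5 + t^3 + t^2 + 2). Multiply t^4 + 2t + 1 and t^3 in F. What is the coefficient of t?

0

Multiply in GF(3)[t]: (t^4 + 2t + 1)·(t^3) = t^7 + 2t^4 + t^3.
Reduce using t^5 ≡ 2t^3 + 2t^2 + 1 (mod t^5 + t^3 + t^2 + 2).
Reduced: t^4 + 2t^3 + 2t^2 + 2.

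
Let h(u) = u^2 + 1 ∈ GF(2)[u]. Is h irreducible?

No

Check for roots in GF(2): h(0) = 1; h(1) = 0 → root.
h(1) = 0, so (u − 1) divides h(u); h is reducible.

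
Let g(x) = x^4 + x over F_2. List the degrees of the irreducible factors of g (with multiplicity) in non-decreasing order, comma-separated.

1, 1, 2

Roots in F_2: g(0) = 0 → root; g(1) = 0 → root.
Linear factors from roots: (x), (x + 1).
Complete factorization: g(x) = (x)·(x + 1)·(x^2 + x + 1).
Factor degrees with multiplicity: 1 + 1 + 2 = 4.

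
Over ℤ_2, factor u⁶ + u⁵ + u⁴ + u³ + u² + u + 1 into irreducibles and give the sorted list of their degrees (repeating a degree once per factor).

Write h(u) = u⁶ + u⁵ + u⁴ + u³ + u² + u + 1.
Roots in ℤ_2: h(0) = 1; h(1) = 1.
Complete factorization: h(u) = (u³ + u + 1)·(u³ + u² + 1).
Factor degrees with multiplicity: 3 + 3 = 6.

3, 3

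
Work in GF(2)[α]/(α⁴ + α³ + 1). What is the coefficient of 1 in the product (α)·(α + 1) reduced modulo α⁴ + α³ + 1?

Multiply in GF(2)[α]: (α)·(α + 1) = α² + α.
Reduced: α² + α.

0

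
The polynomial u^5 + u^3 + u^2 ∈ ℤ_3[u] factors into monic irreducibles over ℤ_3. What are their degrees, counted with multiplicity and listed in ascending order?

Write g(u) = u^5 + u^3 + u^2.
Roots in ℤ_3: g(0) = 0 → root; g(1) = 0 → root; g(2) = 2.
Linear factors from roots: (u), (u + 2).
Complete factorization: g(u) = (u + 2)·(u)^2·(u^2 + u + 2).
Factor degrees with multiplicity: 1 + 1 + 1 + 2 = 5.

1, 1, 1, 2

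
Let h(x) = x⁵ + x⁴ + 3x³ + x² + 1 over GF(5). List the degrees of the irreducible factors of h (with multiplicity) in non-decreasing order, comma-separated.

Roots in GF(5): h(0) = 1; h(1) = 2; h(2) = 2; h(3) = 0 → root; h(4) = 4.
Linear factors from roots: (x + 2).
Complete factorization: h(x) = (x + 2)^2·(x³ + 2x² + x + 4).
Factor degrees with multiplicity: 1 + 1 + 3 = 5.

1, 1, 3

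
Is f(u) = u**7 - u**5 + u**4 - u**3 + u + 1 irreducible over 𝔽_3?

Check for roots in 𝔽_3: f(0) = 1; f(1) = 2; f(2) = 2.
No roots, so no linear factors.
Monic irreducibles of degree 2 over GF(3): u**2 + 1, u**2 + u - 1, u**2 - u - 1.
None of them divide f (all give nonzero remainder).
Degree-3 irreducible divisors: test the 8 monic irreducibles of degree 3 over GF(3).
None of them divide f (all give nonzero remainder).
No irreducible factor of degree ≤ 3 exists, so f is irreducible over GF(3).

Yes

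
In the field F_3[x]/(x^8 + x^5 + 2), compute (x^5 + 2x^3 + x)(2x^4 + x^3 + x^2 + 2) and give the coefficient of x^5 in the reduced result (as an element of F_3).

Multiply in F_3[x]: (x^5 + 2x^3 + x)·(2x^4 + x^3 + x^2 + 2) = 2x^9 + x^8 + 2x^7 + 2x^6 + x^4 + 2x^3 + 2x.
Reduce using x^8 ≡ 2x^5 + 1 (mod x^8 + x^5 + 2).
Reduced: 2x^7 + 2x^5 + x^4 + 2x^3 + x + 1.

2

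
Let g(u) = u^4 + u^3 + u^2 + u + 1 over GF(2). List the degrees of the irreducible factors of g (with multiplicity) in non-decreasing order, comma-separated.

Roots in GF(2): g(0) = 1; g(1) = 1.
Complete factorization: g(u) = (u^4 + u^3 + u^2 + u + 1).
Factor degrees with multiplicity: 4 = 4.

4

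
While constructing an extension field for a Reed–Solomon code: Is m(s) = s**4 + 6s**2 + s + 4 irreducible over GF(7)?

No

Check for roots in GF(7): m(0) = 4; m(1) = 5; m(2) = 4; m(3) = 2; m(4) = 3; m(5) = 0 → root; m(6) = 3.
m(5) = 0, so (s − 5) divides m(s); m is reducible.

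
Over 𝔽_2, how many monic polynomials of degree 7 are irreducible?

18

The number of monic irreducibles of degree 7 over GF(2) is (1/7)·Σ_{d∣7} μ(7/d) 2^d.
Divisors of 7: 1, 7; μ(7/d) for each: -1, 1.
Σ = − 2^1 + 2^7 = 126.
N = 126/7 = 18.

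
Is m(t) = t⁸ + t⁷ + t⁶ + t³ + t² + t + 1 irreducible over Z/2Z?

Check for roots in Z/2Z: m(0) = 1; m(1) = 1.
No roots, so no linear factors.
Monic irreducibles of degree 2 over GF(2): t² + t + 1.
None of them divide m (all give nonzero remainder).
Monic irreducibles of degree 3 over GF(2): t³ + t + 1, t³ + t² + 1.
None of them divide m (all give nonzero remainder).
Monic irreducibles of degree 4 over GF(2): t⁴ + t + 1, t⁴ + t³ + 1, t⁴ + t³ + t² + t + 1.
None of them divide m (all give nonzero remainder).
No irreducible factor of degree ≤ 4 exists, so m is irreducible over GF(2).

Yes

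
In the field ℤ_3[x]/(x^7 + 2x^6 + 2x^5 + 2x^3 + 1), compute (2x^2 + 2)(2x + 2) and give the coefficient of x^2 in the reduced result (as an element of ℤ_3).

1

Multiply in ℤ_3[x]: (2x^2 + 2)·(2x + 2) = x^3 + x^2 + x + 1.
Reduced: x^3 + x^2 + x + 1.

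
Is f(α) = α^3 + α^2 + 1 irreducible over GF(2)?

Yes

Check for roots in GF(2): f(0) = 1; f(1) = 1.
No roots. A degree-3 polynomial over a field with no linear factor is irreducible.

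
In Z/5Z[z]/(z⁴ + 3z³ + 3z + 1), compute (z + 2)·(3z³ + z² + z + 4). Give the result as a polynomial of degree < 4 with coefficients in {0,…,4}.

Multiply in Z/5Z[z]: (z + 2)·(3z³ + z² + z + 4) = 3z⁴ + 2z³ + 3z² + z + 3.
Reduce using z⁴ ≡ 2z³ + 2z + 4 (mod z⁴ + 3z³ + 3z + 1).
Reduced: 3z³ + 3z² + 2z.

3z^3 + 3z^2 + 2z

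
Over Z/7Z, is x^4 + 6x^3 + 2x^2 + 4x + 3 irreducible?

Yes

Write h(x) = x^4 + 6x^3 + 2x^2 + 4x + 3.
Check for roots in Z/7Z: h(0) = 3; h(1) = 2; h(2) = 6; h(3) = 3; h(4) = 5; h(5) = 6; h(6) = 3.
No roots, so no linear factors.
Degree-2 irreducible divisors: test the 21 monic irreducibles of degree 2 over GF(7).
None of them divide h (all give nonzero remainder).
No irreducible factor of degree ≤ 2 exists, so h is irreducible over GF(7).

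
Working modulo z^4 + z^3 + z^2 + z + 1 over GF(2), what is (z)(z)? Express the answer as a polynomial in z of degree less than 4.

z^2

Multiply in GF(2)[z]: (z)·(z) = z^2.
Reduced: z^2.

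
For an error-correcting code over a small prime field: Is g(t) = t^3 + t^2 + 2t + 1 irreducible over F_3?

Yes

Check for roots in F_3: g(0) = 1; g(1) = 2; g(2) = 2.
No roots. A degree-3 polynomial over a field with no linear factor is irreducible.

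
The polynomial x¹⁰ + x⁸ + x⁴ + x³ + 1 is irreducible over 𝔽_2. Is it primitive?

Write f(x) = x¹⁰ + x⁸ + x⁴ + x³ + 1.
|GF(2^10)^×| = 2^10 − 1 = 1023. Prime factorization: 1023 = 3·11·31.
f is primitive ⇔ x has order 1023 in GF(2)[x]/(f), i.e. x^(1023/q) ≠ 1 for each prime q | 1023.
x^(341) mod f = x⁹ + x⁸ + x⁶ + x⁵ + x⁴ + x³ + x² + x.
x^(93) mod f = x⁷ + x⁶ + x⁵ + x⁴ + x² + x + 1.
x^(33) mod f = x⁶ + x³ + x² + x + 1.
None equal 1, so x has full order 1023; f is primitive.

Yes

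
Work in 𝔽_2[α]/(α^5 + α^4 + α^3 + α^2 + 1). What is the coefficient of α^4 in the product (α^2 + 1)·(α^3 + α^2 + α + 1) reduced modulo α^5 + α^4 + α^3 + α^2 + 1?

Multiply in 𝔽_2[α]: (α^2 + 1)·(α^3 + α^2 + α + 1) = α^5 + α^4 + α + 1.
Reduce using α^5 ≡ α^4 + α^3 + α^2 + 1 (mod α^5 + α^4 + α^3 + α^2 + 1).
Reduced: α^3 + α^2 + α.

0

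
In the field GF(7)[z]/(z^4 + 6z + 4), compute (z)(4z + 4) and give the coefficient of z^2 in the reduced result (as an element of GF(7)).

4

Multiply in GF(7)[z]: (z)·(4z + 4) = 4z^2 + 4z.
Reduced: 4z^2 + 4z.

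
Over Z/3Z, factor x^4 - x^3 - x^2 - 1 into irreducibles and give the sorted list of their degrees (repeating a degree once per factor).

1, 3

Write h(x) = x^4 - x^3 - x^2 - 1.
Roots in Z/3Z: h(0) = 2; h(1) = 1; h(2) = 0 → root.
Linear factors from roots: (x + 1).
Complete factorization: h(x) = (x + 1)·(x^3 + x^2 + x - 1).
Factor degrees with multiplicity: 1 + 3 = 4.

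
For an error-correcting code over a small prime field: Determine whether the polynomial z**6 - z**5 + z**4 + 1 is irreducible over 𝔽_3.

Write g(z) = z**6 - z**5 + z**4 + 1.
Check for roots in 𝔽_3: g(0) = 1; g(1) = 2; g(2) = 1.
No roots, so no linear factors.
Monic irreducibles of degree 2 over GF(3): z**2 + 1, z**2 + z - 1, z**2 - z - 1.
None of them divide g (all give nonzero remainder).
Degree-3 irreducible divisors: test the 8 monic irreducibles of degree 3 over GF(3).
None of them divide g (all give nonzero remainder).
No irreducible factor of degree ≤ 3 exists, so g is irreducible over GF(3).

Yes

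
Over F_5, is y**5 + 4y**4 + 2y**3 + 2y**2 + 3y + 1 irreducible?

Write P(y) = y**5 + 4y**4 + 2y**3 + 2y**2 + 3y + 1.
Check for roots in F_5: P(0) = 1; P(1) = 3; P(2) = 2; P(3) = 4; P(4) = 1.
No roots, so no linear factors.
Degree-2 irreducible divisors: test the 10 monic irreducibles of degree 2 over GF(5).
None of them divide P (all give nonzero remainder).
No irreducible factor of degree ≤ 2 exists, so P is irreducible over GF(5).

Yes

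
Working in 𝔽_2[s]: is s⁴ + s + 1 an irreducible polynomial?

Write h(s) = s⁴ + s + 1.
Check for roots in 𝔽_2: h(0) = 1; h(1) = 1.
No roots, so no linear factors.
Monic irreducibles of degree 2 over GF(2): s² + s + 1.
None of them divide h (all give nonzero remainder).
No irreducible factor of degree ≤ 2 exists, so h is irreducible over GF(2).

Yes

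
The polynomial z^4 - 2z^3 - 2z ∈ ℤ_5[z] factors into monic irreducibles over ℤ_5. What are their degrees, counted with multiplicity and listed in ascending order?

Write h(z) = z^4 - 2z^3 - 2z.
Roots in ℤ_5: h(0) = 0 → root; h(1) = 2; h(2) = 1; h(3) = 1; h(4) = 0 → root.
Linear factors from roots: (z), (z + 1).
Complete factorization: h(z) = (z)·(z + 1)·(z^2 + 2z - 2).
Factor degrees with multiplicity: 1 + 1 + 2 = 4.

1, 1, 2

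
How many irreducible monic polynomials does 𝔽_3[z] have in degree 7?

x^(3^7) − x is the product of all monic irreducibles of degree dividing 7; Möbius inversion gives N = (1/7) Σ μ(7/d)·3^d.
Divisors of 7: 1, 7; μ(7/d) for each: -1, 1.
Σ = − 3^1 + 3^7 = 2184.
N = 2184/7 = 312.

312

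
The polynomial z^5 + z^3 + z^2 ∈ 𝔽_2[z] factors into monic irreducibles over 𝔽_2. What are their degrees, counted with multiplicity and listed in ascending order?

1, 1, 3

Write f(z) = z^5 + z^3 + z^2.
Roots in 𝔽_2: f(0) = 0 → root; f(1) = 1.
Linear factors from roots: (z).
Complete factorization: f(z) = (z)^2·(z^3 + z + 1).
Factor degrees with multiplicity: 1 + 1 + 3 = 5.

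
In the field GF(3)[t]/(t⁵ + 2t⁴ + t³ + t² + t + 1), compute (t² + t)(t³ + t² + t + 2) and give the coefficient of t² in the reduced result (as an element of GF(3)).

Multiply in GF(3)[t]: (t² + t)·(t³ + t² + t + 2) = t⁵ + 2t⁴ + 2t³ + 2t.
Reduce using t⁵ ≡ t⁴ + 2t³ + 2t² + 2t + 2 (mod t⁵ + 2t⁴ + t³ + t² + t + 1).
Reduced: t³ + 2t² + t + 2.

2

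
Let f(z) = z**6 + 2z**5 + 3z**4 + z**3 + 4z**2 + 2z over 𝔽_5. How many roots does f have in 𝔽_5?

Evaluate at each of the 5 elements of 𝔽_5:
f(0) = 0 → root; f(1) = 3; f(2) = 4; f(3) = 2; f(4) = 3.
Roots: {0}.

1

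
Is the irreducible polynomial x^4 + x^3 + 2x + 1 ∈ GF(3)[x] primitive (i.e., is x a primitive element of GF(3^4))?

No

Write f(x) = x^4 + x^3 + 2x + 1.
|GF(3^4)^×| = 3^4 − 1 = 80. Prime factorization: 80 = 2^4·5.
f is primitive ⇔ x has order 80 in GF(3)[x]/(f), i.e. x^(80/q) ≠ 1 for each prime q | 80.
x^(40) mod f = 1
x^(16) mod f = 2x^2 + x + 1.
Since x^(40) = 1, the order of x divides 40 < 80; not primitive.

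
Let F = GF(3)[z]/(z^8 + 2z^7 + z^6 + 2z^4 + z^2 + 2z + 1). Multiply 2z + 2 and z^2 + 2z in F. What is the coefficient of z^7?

Multiply in GF(3)[z]: (2z + 2)·(z^2 + 2z) = 2z^3 + z.
Reduced: 2z^3 + z.

0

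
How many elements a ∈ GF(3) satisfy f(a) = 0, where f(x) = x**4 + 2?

2

Evaluate at each of the 3 elements of GF(3):
f(0) = 2; f(1) = 0 → root; f(2) = 0 → root.
Roots: {1, 2}.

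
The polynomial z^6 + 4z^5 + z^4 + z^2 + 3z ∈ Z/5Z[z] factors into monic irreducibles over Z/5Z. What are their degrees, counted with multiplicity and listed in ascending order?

1, 1, 1, 1, 1, 1

Write f(z) = z^6 + 4z^5 + z^4 + z^2 + 3z.
Roots in Z/5Z: f(0) = 0 → root; f(1) = 0 → root; f(2) = 3; f(3) = 0 → root; f(4) = 1.
Linear factors from roots: (z), (z + 4), (z + 2).
Complete factorization: f(z) = (z)·(z + 4)^2·(z + 2)^3.
Factor degrees with multiplicity: 1 + 1 + 1 + 1 + 1 + 1 = 6.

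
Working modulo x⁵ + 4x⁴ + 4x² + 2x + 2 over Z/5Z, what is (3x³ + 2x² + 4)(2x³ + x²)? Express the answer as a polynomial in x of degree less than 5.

Multiply in Z/5Z[x]: (3x³ + 2x² + 4)·(2x³ + x²) = x⁶ + 2x⁵ + 2x⁴ + 3x³ + 4x².
Reduce using x⁵ ≡ x⁴ + x² + 3x + 3 (mod x⁵ + 4x⁴ + 4x² + 2x + 2).
Reduced: 4x³ + 2x + 4.

4x^3 + 2x + 4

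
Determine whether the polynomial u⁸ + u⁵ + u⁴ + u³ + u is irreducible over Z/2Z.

No

Write h(u) = u⁸ + u⁵ + u⁴ + u³ + u.
Check for roots in Z/2Z: h(0) = 0 → root; h(1) = 1.
h(0) = 0, so (u) divides h(u); h is reducible.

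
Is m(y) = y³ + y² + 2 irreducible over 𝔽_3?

Yes

Check for roots in 𝔽_3: m(0) = 2; m(1) = 1; m(2) = 2.
No roots. A degree-3 polynomial over a field with no linear factor is irreducible.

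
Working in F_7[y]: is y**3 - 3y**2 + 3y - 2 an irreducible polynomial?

Write g(y) = y**3 - 3y**2 + 3y - 2.
Check for roots in F_7: g(0) = 5; g(1) = 6; g(2) = 0 → root; g(3) = 0 → root; g(4) = 5; g(5) = 0 → root; g(6) = 5.
g(2) = 0, so (y − 2) divides g(y); g is reducible.

No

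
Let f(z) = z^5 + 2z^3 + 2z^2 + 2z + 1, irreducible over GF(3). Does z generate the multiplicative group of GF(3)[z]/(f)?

No

|GF(3^5)^×| = 3^5 − 1 = 242. Prime factorization: 242 = 2·11^2.
f is primitive ⇔ z has order 242 in GF(3)[z]/(f), i.e. z^(242/q) ≠ 1 for each prime q | 242.
z^(121) mod f = 2.
z^(22) mod f = 1
Since z^(22) = 1, the order of z divides 22 < 242; not primitive.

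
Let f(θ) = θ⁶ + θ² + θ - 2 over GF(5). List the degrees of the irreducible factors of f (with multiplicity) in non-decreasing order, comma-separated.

Roots in GF(5): f(0) = 3; f(1) = 1; f(2) = 3; f(3) = 4; f(4) = 4.
Complete factorization: f(θ) = (θ⁶ + θ² + θ - 2).
Factor degrees with multiplicity: 6 = 6.

6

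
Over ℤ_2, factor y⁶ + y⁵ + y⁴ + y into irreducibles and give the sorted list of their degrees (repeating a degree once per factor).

Write f(y) = y⁶ + y⁵ + y⁴ + y.
Roots in ℤ_2: f(0) = 0 → root; f(1) = 0 → root.
Linear factors from roots: (y), (y + 1).
Complete factorization: f(y) = (y)·(y + 1)^2·(y³ + y² + 1).
Factor degrees with multiplicity: 1 + 1 + 1 + 3 = 6.

1, 1, 1, 3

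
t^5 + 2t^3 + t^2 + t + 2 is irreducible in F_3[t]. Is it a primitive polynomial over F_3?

No

Write f(t) = t^5 + 2t^3 + t^2 + t + 2.
|GF(3^5)^×| = 3^5 − 1 = 242. Prime factorization: 242 = 2·11^2.
f is primitive ⇔ t has order 242 in GF(3)[t]/(f), i.e. t^(242/q) ≠ 1 for each prime q | 242.
t^(121) mod f = 1
t^(22) mod f = 2t^3 + t^2.
Since t^(121) = 1, the order of t divides 121 < 242; not primitive.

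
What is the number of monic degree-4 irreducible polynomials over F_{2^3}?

1008

The number of monic irreducibles of degree 4 over GF(8) is (1/4)·Σ_{d∣4} μ(4/d) 8^d.
Divisors of 4: 1, 2, 4; μ(4/d) for each: 0, -1, 1.
Σ = − 8^2 + 8^4 = 4032.
N = 4032/4 = 1008.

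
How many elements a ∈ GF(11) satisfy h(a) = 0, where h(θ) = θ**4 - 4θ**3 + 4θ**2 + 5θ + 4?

1

Evaluate at each of the 11 elements of GF(11):
h(0) = 4; h(1) = 10; h(2) = 3; h(3) = 6; h(4) = 0 → root; h(5) = 1; h(6) = 5; h(7) = 10; h(8) = 5; h(9) = 3; h(10) = 8.
Roots: {4}.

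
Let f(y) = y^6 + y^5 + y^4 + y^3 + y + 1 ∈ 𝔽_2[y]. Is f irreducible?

No

Check for roots in 𝔽_2: f(0) = 1; f(1) = 0 → root.
f(1) = 0, so (y − 1) divides f(y); f is reducible.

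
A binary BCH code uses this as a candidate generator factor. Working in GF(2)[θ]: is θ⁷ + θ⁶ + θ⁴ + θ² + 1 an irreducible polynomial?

Write h(θ) = θ⁷ + θ⁶ + θ⁴ + θ² + 1.
Check for roots in GF(2): h(0) = 1; h(1) = 1.
No roots, so no linear factors.
Monic irreducibles of degree 2 over GF(2): θ² + θ + 1.
None of them divide h (all give nonzero remainder).
Monic irreducibles of degree 3 over GF(2): θ³ + θ + 1, θ³ + θ² + 1.
None of them divide h (all give nonzero remainder).
No irreducible factor of degree ≤ 3 exists, so h is irreducible over GF(2).

Yes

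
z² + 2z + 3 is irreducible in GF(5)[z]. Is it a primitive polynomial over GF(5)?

Yes

Write f(z) = z² + 2z + 3.
|GF(5^2)^×| = 5^2 − 1 = 24. Prime factorization: 24 = 2^3·3.
f is primitive ⇔ z has order 24 in GF(5)[z]/(f), i.e. z^(24/q) ≠ 1 for each prime q | 24.
z^(12) mod f = 4.
z^(8) mod f = 4z + 1.
None equal 1, so z has full order 24; f is primitive.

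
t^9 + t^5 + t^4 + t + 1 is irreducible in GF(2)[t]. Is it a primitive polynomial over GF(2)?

Write f(t) = t^9 + t^5 + t^4 + t + 1.
|GF(2^9)^×| = 2^9 − 1 = 511. Prime factorization: 511 = 7·73.
f is primitive ⇔ t has order 511 in GF(2)[t]/(f), i.e. t^(511/q) ≠ 1 for each prime q | 511.
t^(73) mod f = t^8 + t^7 + t^6 + t^3 + t^2 + t.
t^(7) mod f = t^7.
None equal 1, so t has full order 511; f is primitive.

Yes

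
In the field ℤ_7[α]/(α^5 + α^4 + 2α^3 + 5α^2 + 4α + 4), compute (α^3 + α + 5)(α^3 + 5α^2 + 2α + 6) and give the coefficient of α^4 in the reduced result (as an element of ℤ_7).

4

Multiply in ℤ_7[α]: (α^3 + α + 5)·(α^3 + 5α^2 + 2α + 6) = α^6 + 5α^5 + 3α^4 + 2α^3 + 6α^2 + 2α + 2.
Reduce using α^5 ≡ 6α^4 + 5α^3 + 2α^2 + 3α + 3 (mod α^5 + α^4 + 2α^3 + 5α^2 + 4α + 4).
Reduced: 4α^4 + 3α^3 + 3α^2 + 3α.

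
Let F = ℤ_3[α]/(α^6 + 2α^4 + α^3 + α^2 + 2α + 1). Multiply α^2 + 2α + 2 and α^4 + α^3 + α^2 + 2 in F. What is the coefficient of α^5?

0

Multiply in ℤ_3[α]: (α^2 + 2α + 2)·(α^4 + α^3 + α^2 + 2) = α^6 + 2α^4 + α^3 + α^2 + α + 1.
Reduce using α^6 ≡ α^4 + 2α^3 + 2α^2 + α + 2 (mod α^6 + 2α^4 + α^3 + α^2 + 2α + 1).
Reduced: 2α.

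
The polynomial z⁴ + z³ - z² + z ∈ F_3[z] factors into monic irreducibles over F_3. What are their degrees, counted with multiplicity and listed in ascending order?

1, 3

Write f(z) = z⁴ + z³ - z² + z.
Roots in F_3: f(0) = 0 → root; f(1) = 2; f(2) = 1.
Linear factors from roots: (z).
Complete factorization: f(z) = (z)·(z³ + z² - z + 1).
Factor degrees with multiplicity: 1 + 3 = 4.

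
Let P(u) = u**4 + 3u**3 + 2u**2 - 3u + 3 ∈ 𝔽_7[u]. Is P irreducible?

Yes

Check for roots in 𝔽_7: P(0) = 3; P(1) = 6; P(2) = 3; P(3) = 6; P(4) = 2; P(5) = 2; P(6) = 6.
No roots, so no linear factors.
Degree-2 irreducible divisors: test the 21 monic irreducibles of degree 2 over GF(7).
None of them divide P (all give nonzero remainder).
No irreducible factor of degree ≤ 2 exists, so P is irreducible over GF(7).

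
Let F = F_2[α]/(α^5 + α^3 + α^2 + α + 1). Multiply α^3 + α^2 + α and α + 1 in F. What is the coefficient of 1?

Multiply in F_2[α]: (α^3 + α^2 + α)·(α + 1) = α^4 + α.
Reduced: α^4 + α.

0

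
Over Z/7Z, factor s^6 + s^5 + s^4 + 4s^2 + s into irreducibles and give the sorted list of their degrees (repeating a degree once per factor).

1, 1, 2, 2

Write f(s) = s^6 + s^5 + s^4 + 4s^2 + s.
Linear factors from roots: (s), (s + 4).
Complete factorization: f(s) = (s)·(s + 4)·(s^2 + 5s + 5)·(s^2 + 6s + 6).
Factor degrees with multiplicity: 1 + 1 + 2 + 2 = 6.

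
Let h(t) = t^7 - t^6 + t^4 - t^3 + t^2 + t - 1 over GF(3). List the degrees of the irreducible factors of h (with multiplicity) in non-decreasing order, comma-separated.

7

Roots in GF(3): h(0) = 2; h(1) = 1; h(2) = 2.
Complete factorization: h(t) = (t^7 - t^6 + t^4 - t^3 + t^2 + t - 1).
Factor degrees with multiplicity: 7 = 7.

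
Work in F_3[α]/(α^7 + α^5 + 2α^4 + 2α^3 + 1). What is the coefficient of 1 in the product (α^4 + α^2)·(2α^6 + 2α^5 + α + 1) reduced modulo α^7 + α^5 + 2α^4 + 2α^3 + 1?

Multiply in F_3[α]: (α^4 + α^2)·(2α^6 + 2α^5 + α + 1) = 2α^10 + 2α^9 + 2α^8 + 2α^7 + α^5 + α^4 + α^3 + α^2.
Reduce using α^7 ≡ 2α^5 + α^4 + α^3 + 2 (mod α^7 + α^5 + 2α^4 + 2α^3 + 1).
Reduced: α^6 + α^5 + α^3 + 2α^2 + 1.

1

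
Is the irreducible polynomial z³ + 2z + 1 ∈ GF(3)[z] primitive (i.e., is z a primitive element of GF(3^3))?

Yes

Write f(z) = z³ + 2z + 1.
|GF(3^3)^×| = 3^3 − 1 = 26. Prime factorization: 26 = 2·13.
f is primitive ⇔ z has order 26 in GF(3)[z]/(f), i.e. z^(26/q) ≠ 1 for each prime q | 26.
z^(13) mod f = 2.
z^(2) mod f = z².
None equal 1, so z has full order 26; f is primitive.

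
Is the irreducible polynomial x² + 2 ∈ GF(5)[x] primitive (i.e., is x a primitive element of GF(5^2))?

Write f(x) = x² + 2.
|GF(5^2)^×| = 5^2 − 1 = 24. Prime factorization: 24 = 2^3·3.
f is primitive ⇔ x has order 24 in GF(5)[x]/(f), i.e. x^(24/q) ≠ 1 for each prime q | 24.
x^(12) mod f = 4.
x^(8) mod f = 1
Since x^(8) = 1, the order of x divides 8 < 24; not primitive.

No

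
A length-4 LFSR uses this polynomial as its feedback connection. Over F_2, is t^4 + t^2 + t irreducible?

No

Write h(t) = t^4 + t^2 + t.
Check for roots in F_2: h(0) = 0 → root; h(1) = 1.
h(0) = 0, so (t) divides h(t); h is reducible.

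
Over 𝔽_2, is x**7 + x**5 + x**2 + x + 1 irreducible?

Yes

Write g(x) = x**7 + x**5 + x**2 + x + 1.
Check for roots in 𝔽_2: g(0) = 1; g(1) = 1.
No roots, so no linear factors.
Monic irreducibles of degree 2 over GF(2): x**2 + x + 1.
None of them divide g (all give nonzero remainder).
Monic irreducibles of degree 3 over GF(2): x**3 + x + 1, x**3 + x**2 + 1.
None of them divide g (all give nonzero remainder).
No irreducible factor of degree ≤ 3 exists, so g is irreducible over GF(2).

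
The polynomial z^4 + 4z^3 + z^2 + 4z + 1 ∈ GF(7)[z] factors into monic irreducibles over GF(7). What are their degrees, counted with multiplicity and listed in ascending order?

Write g(z) = z^4 + 4z^3 + z^2 + 4z + 1.
Complete factorization: g(z) = (z^2 + 5z + 2)·(z^2 + 6z + 4).
Factor degrees with multiplicity: 2 + 2 = 4.

2, 2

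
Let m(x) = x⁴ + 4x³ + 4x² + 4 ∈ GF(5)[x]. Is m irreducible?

Check for roots in GF(5): m(0) = 4; m(1) = 3; m(2) = 3; m(3) = 4; m(4) = 0 → root.
m(4) = 0, so (x − 4) divides m(x); m is reducible.

No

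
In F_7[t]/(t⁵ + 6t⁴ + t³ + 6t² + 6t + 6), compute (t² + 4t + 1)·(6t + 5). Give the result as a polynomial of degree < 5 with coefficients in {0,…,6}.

Multiply in F_7[t]: (t² + 4t + 1)·(6t + 5) = 6t³ + t² + 5t + 5.
Reduced: 6t³ + t² + 5t + 5.

6t^3 + t^2 + 5t + 5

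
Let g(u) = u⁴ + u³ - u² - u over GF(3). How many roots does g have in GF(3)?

3

Evaluate at each of the 3 elements of GF(3):
g(0) = 0 → root; g(1) = 0 → root; g(2) = 0 → root.
Roots: {0, 1, 2}.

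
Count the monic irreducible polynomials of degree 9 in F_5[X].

The number of monic irreducibles of degree 9 over GF(5) is (1/9)·Σ_{d∣9} μ(9/d) 5^d.
Divisors of 9: 1, 3, 9; μ(9/d) for each: 0, -1, 1.
Σ = − 5^3 + 5^9 = 1953000.
N = 1953000/9 = 217000.

217000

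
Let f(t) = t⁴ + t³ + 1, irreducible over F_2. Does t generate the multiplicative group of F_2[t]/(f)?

|GF(2^4)^×| = 2^4 − 1 = 15. Prime factorization: 15 = 3·5.
f is primitive ⇔ t has order 15 in GF(2)[t]/(f), i.e. t^(15/q) ≠ 1 for each prime q | 15.
t^(5) mod f = t³ + t + 1.
t^(3) mod f = t³.
None equal 1, so t has full order 15; f is primitive.

Yes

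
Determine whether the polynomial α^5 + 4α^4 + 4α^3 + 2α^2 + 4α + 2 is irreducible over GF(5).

Write h(α) = α^5 + 4α^4 + 4α^3 + 2α^2 + 4α + 2.
Check for roots in GF(5): h(0) = 2; h(1) = 2; h(2) = 1; h(3) = 2; h(4) = 4.
No roots, so no linear factors.
Degree-2 irreducible divisors: test the 10 monic irreducibles of degree 2 over GF(5).
None of them divide h (all give nonzero remainder).
No irreducible factor of degree ≤ 2 exists, so h is irreducible over GF(5).

Yes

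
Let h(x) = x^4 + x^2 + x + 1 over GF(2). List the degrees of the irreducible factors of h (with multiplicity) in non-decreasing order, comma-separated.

1, 3

Roots in GF(2): h(0) = 1; h(1) = 0 → root.
Linear factors from roots: (x + 1).
Complete factorization: h(x) = (x + 1)·(x^3 + x^2 + 1).
Factor degrees with multiplicity: 1 + 3 = 4.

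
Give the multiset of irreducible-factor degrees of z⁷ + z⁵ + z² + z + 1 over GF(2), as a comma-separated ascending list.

Write h(z) = z⁷ + z⁵ + z² + z + 1.
Roots in GF(2): h(0) = 1; h(1) = 1.
Complete factorization: h(z) = (z⁷ + z⁵ + z² + z + 1).
Factor degrees with multiplicity: 7 = 7.

7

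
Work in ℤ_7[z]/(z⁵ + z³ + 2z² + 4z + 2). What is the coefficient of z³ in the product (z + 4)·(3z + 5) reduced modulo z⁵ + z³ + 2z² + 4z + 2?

0

Multiply in ℤ_7[z]: (z + 4)·(3z + 5) = 3z² + 3z + 6.
Reduced: 3z² + 3z + 6.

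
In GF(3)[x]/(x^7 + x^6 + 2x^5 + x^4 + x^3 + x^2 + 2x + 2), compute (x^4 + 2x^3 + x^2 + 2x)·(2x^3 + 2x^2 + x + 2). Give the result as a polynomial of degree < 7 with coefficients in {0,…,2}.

x^6 + 2x^4 + x^3 + 2x^2 + 2

Multiply in GF(3)[x]: (x^4 + 2x^3 + x^2 + 2x)·(2x^3 + 2x^2 + x + 2) = 2x^7 + x^5 + x^4 + x^2 + x.
Reduce using x^7 ≡ 2x^6 + x^5 + 2x^4 + 2x^3 + 2x^2 + x + 1 (mod x^7 + x^6 + 2x^5 + x^4 + x^3 + x^2 + 2x + 2).
Reduced: x^6 + 2x^4 + x^3 + 2x^2 + 2.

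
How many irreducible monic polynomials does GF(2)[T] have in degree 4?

The number of monic irreducibles of degree 4 over GF(2) is (1/4)·Σ_{d∣4} μ(4/d) 2^d.
Divisors of 4: 1, 2, 4; μ(4/d) for each: 0, -1, 1.
Σ = − 2^2 + 2^4 = 12.
N = 12/4 = 3.

3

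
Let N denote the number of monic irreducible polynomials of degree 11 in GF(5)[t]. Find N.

Gauss's count: N_{5}(11) = (1/11) Σ_{d|11} μ(11/d)·5^d.
Divisors of 11: 1, 11; μ(11/d) for each: -1, 1.
Σ = − 5^1 + 5^11 = 48828120.
N = 48828120/11 = 4438920.

4438920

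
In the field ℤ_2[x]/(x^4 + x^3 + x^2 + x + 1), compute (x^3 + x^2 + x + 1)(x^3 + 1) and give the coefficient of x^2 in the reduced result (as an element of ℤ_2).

0

Multiply in ℤ_2[x]: (x^3 + x^2 + x + 1)·(x^3 + 1) = x^6 + x^5 + x^4 + x^2 + x + 1.
Reduce using x^4 ≡ x^3 + x^2 + x + 1 (mod x^4 + x^3 + x^2 + x + 1).
Reduced: x^3 + x + 1.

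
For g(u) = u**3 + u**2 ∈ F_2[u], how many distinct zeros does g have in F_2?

2

Evaluate at each of the 2 elements of F_2:
g(0) = 0 → root; g(1) = 0 → root.
Roots: {0, 1}.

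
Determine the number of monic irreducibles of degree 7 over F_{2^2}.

2340

By the necklace-counting formula, N_4(7) = (1/7) Σ_{d|7} μ(7/d)·4^d.
Divisors of 7: 1, 7; μ(7/d) for each: -1, 1.
Σ = − 4^1 + 4^7 = 16380.
N = 16380/7 = 2340.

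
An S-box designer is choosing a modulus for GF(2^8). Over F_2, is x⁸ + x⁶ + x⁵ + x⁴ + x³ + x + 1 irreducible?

Write m(x) = x⁸ + x⁶ + x⁵ + x⁴ + x³ + x + 1.
Check for roots in F_2: m(0) = 1; m(1) = 1.
No roots, so no linear factors.
Monic irreducibles of degree 2 over GF(2): x² + x + 1.
None of them divide m (all give nonzero remainder).
Monic irreducibles of degree 3 over GF(2): x³ + x + 1, x³ + x² + 1.
None of them divide m (all give nonzero remainder).
Monic irreducibles of degree 4 over GF(2): x⁴ + x + 1, x⁴ + x³ + 1, x⁴ + x³ + x² + x + 1.
None of them divide m (all give nonzero remainder).
No irreducible factor of degree ≤ 4 exists, so m is irreducible over GF(2).

Yes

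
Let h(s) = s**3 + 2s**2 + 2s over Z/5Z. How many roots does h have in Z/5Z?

Evaluate at each of the 5 elements of Z/5Z:
h(0) = 0 → root; h(1) = 0 → root; h(2) = 0 → root; h(3) = 1; h(4) = 4.
Roots: {0, 1, 2}.

3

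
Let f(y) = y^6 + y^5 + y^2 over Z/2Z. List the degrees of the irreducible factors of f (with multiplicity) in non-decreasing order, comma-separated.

Roots in Z/2Z: f(0) = 0 → root; f(1) = 1.
Linear factors from roots: (y).
Complete factorization: f(y) = (y)^2·(y^4 + y^3 + 1).
Factor degrees with multiplicity: 1 + 1 + 4 = 6.

1, 1, 4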